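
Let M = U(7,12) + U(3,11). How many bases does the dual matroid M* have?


(M1+M2)* = M1* + M2*.
M1* = U(5,12), bases: C(12,5) = 792.
M2* = U(8,11), bases: C(11,8) = 165.
|B(M*)| = 792 * 165 = 130680.

130680


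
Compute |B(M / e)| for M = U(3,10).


Contracting e from U(3,10) gives U(2,9).
Bases of U(2,9) = (9 choose 2) = 36.

36


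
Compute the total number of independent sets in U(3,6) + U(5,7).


For a direct sum, |I(M1+M2)| = |I(M1)| * |I(M2)|.
|I(U(3,6))| = sum C(6,k) for k=0..3 = 42.
|I(U(5,7))| = sum C(7,k) for k=0..5 = 120.
Total = 42 * 120 = 5040.

5040


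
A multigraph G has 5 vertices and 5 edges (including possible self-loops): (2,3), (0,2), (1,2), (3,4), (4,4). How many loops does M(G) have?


In a graphic matroid, a loop is a self-loop edge (u,u) with rank 0.
Examining all 5 edges for self-loops...
Self-loops found: (4,4)
Number of loops = 1.

1


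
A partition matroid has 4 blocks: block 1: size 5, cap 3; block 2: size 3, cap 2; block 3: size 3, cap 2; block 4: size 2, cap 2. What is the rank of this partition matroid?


Rank of a partition matroid = sum of min(|Si|, ci) for each block.
= min(5,3) + min(3,2) + min(3,2) + min(2,2)
= 3 + 2 + 2 + 2
= 9.

9


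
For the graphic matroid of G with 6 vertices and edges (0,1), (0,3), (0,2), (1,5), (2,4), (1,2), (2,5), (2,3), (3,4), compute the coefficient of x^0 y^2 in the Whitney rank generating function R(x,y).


R(x,y) = sum over A in 2^E of x^(r(E)-r(A)) * y^(|A|-r(A)).
G has 6 vertices, 9 edges. r(E) = 5.
Enumerate all 2^9 = 512 subsets.
Count subsets with r(E)-r(A)=0 and |A|-r(A)=2: 34.

34


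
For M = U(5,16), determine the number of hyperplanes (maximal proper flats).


Hyperplanes of U(5,16) are flats of rank 4.
In a uniform matroid, these are exactly the (4)-element subsets.
Count = C(16,4) = 16! / (4! * 12!) = 1820.

1820


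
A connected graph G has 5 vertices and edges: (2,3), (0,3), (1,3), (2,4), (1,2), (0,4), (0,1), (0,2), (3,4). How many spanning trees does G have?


By Kirchhoff's matrix tree theorem, the number of spanning trees equals
the determinant of any cofactor of the Laplacian matrix L.
G has 5 vertices and 9 edges.
Computing the (4 x 4) cofactor determinant gives 75.

75


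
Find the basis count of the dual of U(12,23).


The dual of U(r,n) is U(n-r, n) = U(11,23).
Bases of U(11,23) are all (11)-element subsets.
|B(M*)| = C(23,11) = 1352078.

1352078


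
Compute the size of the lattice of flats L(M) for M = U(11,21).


Flats of U(11,21): every subset of size < 11 is a flat, plus E itself.
Count = (21 choose 0) + (21 choose 1) + (21 choose 2) + (21 choose 3) + (21 choose 4) + (21 choose 5) + (21 choose 6) + (21 choose 7) + (21 choose 8) + (21 choose 9) + (21 choose 10) + 1
     = 1 + 21 + 210 + 1330 + 5985 + 20349 + 54264 + 116280 + 203490 + 293930 + 352716 + 1
     = 1048577.

1048577


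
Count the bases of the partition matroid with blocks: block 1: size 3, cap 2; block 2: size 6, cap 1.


A basis picks exactly ci elements from block i.
Number of bases = product of C(|Si|, ci).
= C(3,2) * C(6,1)
= 3 * 6
= 18.

18


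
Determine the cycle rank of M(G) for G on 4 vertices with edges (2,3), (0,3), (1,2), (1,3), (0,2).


Cycle rank (nullity) = |E| - r(M) = |E| - (|V| - c).
|E| = 5, |V| = 4, c = 1.
Nullity = 5 - (4 - 1) = 5 - 3 = 2.

2


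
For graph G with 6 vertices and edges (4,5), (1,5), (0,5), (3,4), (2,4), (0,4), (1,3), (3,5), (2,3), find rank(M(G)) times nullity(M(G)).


r(M) = |V| - c = 6 - 1 = 5.
nullity = |E| - r(M) = 9 - 5 = 4.
Product = 5 * 4 = 20.

20


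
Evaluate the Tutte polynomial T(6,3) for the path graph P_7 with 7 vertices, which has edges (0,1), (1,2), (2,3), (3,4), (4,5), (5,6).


A path on 7 vertices is a tree with 6 edges.
T(x,y) = x^(6) for any tree.
T(6,3) = 6^6 = 46656.

46656


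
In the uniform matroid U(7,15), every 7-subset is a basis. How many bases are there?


Bases of U(7,15) are all 7-element subsets of the 15-element ground set.
Number of bases = C(15,7).
(15 choose 7) = 6435.

6435


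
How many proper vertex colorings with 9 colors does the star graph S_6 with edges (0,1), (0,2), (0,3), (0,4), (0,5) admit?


P(tree, k) = k * (k-1)^(5) for any tree on 6 vertices.
P(9) = 9 * 8^5 = 9 * 32768 = 294912.

294912


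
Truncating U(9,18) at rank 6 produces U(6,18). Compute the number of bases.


Truncating U(9,18) to rank 6 gives U(6,18).
Bases of U(6,18) are all 6-element subsets of 18 elements.
Number of bases = C(18,6) = 18564.

18564


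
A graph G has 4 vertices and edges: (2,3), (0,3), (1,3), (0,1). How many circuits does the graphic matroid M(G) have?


A circuit in a graphic matroid = edge set of a simple cycle.
G has 4 vertices and 4 edges.
Enumerating all minimal edge subsets forming cycles...
Total circuits found: 1.

1


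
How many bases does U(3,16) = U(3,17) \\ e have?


Deleting e from U(3,17) gives U(3,16) since n > r.
Bases of U(3,16) = C(16,3) = 16! / (3! * 13!) = 560.

560


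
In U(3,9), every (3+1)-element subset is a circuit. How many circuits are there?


In U(3,9), circuits are the (4)-element subsets.
Any set of 4 elements is dependent, and removing any one element gives
an independent set of size 3, so it is a minimal dependent set.
Number of circuits = C(9,4) = 9! / (4! * 5!) = 126.

126


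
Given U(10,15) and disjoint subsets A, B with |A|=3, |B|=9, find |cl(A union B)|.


|A union B| = 3 + 9 = 12 (disjoint).
In U(10,15), cl(S) = S if |S| < 10, else cl(S) = E.
Since 12 >= 10, cl(A union B) = E.
|cl(A union B)| = 15.

15


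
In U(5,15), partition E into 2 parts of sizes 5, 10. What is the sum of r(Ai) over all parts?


r(Ai) = min(|Ai|, 5) for each part.
Sum = min(5,5) + min(10,5)
    = 5 + 5
    = 10.

10


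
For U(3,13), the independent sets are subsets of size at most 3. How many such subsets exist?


Independent sets of U(3,13) are all subsets of size <= 3.
Count = C(13,0) + C(13,1) + C(13,2) + C(13,3)
     = 1 + 13 + 78 + 286
     = 378.

378


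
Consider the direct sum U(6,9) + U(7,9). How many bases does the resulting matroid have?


Bases of a direct sum M1 + M2: |B| = |B(M1)| * |B(M2)|.
|B(U(6,9))| = C(9,6) = 84.
|B(U(7,9))| = C(9,7) = 36.
Total bases = 84 * 36 = 3024.

3024


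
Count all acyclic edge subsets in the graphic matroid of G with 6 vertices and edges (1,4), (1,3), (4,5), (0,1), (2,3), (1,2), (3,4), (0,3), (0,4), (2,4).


An independent set in a graphic matroid is an acyclic edge subset.
G has 6 vertices and 10 edges.
Enumerate all 2^10 = 1024 subsets, checking for acyclicity.
Total independent sets = 396.

396


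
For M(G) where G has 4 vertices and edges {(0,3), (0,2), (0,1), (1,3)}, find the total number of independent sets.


An independent set in a graphic matroid is an acyclic edge subset.
G has 4 vertices and 4 edges.
Enumerate all 2^4 = 16 subsets, checking for acyclicity.
Total independent sets = 14.

14


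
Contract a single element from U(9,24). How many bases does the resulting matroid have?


Contracting e from U(9,24) gives U(8,23).
Bases of U(8,23) = C(23,8) = 23! / (8! * 15!) = 490314.

490314


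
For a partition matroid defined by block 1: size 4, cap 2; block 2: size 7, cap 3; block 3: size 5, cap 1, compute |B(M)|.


A basis picks exactly ci elements from block i.
Number of bases = product of C(|Si|, ci).
= C(4,2) * C(7,3) * C(5,1)
= 6 * 35 * 5
= 1050.

1050


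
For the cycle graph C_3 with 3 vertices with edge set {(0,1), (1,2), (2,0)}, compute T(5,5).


T(C_3; x,y) = x + x^2 + ... + x^(2) + y.
T(5,5) = 5^1 + 5^2 + 5
= 5 + 25 + 5
= 35.

35


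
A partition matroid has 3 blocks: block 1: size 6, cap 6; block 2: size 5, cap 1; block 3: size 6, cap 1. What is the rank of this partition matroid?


Rank of a partition matroid = sum of min(|Si|, ci) for each block.
= min(6,6) + min(5,1) + min(6,1)
= 6 + 1 + 1
= 8.

8


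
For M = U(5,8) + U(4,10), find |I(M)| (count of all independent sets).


For a direct sum, |I(M1+M2)| = |I(M1)| * |I(M2)|.
|I(U(5,8))| = sum C(8,k) for k=0..5 = 219.
|I(U(4,10))| = sum C(10,k) for k=0..4 = 386.
Total = 219 * 386 = 84534.

84534


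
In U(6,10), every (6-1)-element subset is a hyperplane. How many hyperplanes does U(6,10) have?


Hyperplanes of U(6,10) are flats of rank 5.
In a uniform matroid, these are exactly the (5)-element subsets.
Count = C(10,5) = 252.

252


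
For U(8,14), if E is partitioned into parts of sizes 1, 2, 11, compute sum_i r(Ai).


r(Ai) = min(|Ai|, 8) for each part.
Sum = min(1,8) + min(2,8) + min(11,8)
    = 1 + 2 + 8
    = 11.

11


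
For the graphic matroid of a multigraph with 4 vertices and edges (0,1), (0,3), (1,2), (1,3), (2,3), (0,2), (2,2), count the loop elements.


In a graphic matroid, a loop is a self-loop edge (u,u) with rank 0.
Examining all 7 edges for self-loops...
Self-loops found: (2,2)
Number of loops = 1.

1


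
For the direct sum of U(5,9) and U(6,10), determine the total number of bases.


Bases of a direct sum M1 + M2: |B| = |B(M1)| * |B(M2)|.
|B(U(5,9))| = C(9,5) = 126.
|B(U(6,10))| = C(10,6) = 210.
Total bases = 126 * 210 = 26460.

26460


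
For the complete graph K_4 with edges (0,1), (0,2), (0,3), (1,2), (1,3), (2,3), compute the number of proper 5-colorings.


P(K_4, k) = k(k-1)(k-2)...(k-3).
P(5) = (5) * (4) * (3) * (2) = 120.

120


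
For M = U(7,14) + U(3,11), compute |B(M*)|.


(M1+M2)* = M1* + M2*.
M1* = U(7,14), bases: C(14,7) = 3432.
M2* = U(8,11), bases: C(11,8) = 165.
|B(M*)| = 3432 * 165 = 566280.

566280


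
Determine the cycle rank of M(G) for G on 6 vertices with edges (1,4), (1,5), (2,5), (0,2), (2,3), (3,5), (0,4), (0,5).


Cycle rank (nullity) = |E| - r(M) = |E| - (|V| - c).
|E| = 8, |V| = 6, c = 1.
Nullity = 8 - (6 - 1) = 8 - 5 = 3.

3


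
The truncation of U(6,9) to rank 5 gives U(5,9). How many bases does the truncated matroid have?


Truncating U(6,9) to rank 5 gives U(5,9).
Bases of U(5,9) are all 5-element subsets of 9 elements.
Number of bases = C(9,5) = 126.

126


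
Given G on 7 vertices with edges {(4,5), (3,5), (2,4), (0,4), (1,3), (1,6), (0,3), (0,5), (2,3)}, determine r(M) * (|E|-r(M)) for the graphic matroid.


r(M) = |V| - c = 7 - 1 = 6.
nullity = |E| - r(M) = 9 - 6 = 3.
Product = 6 * 3 = 18.

18


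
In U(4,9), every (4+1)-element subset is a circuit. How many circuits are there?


In U(4,9), circuits are the (5)-element subsets.
Any set of 5 elements is dependent, and removing any one element gives
an independent set of size 4, so it is a minimal dependent set.
Number of circuits = C(9,5) = 9! / (5! * 4!) = 126.

126


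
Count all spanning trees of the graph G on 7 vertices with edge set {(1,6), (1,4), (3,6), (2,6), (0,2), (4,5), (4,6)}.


By Kirchhoff's matrix tree theorem, the number of spanning trees equals
the determinant of any cofactor of the Laplacian matrix L.
G has 7 vertices and 7 edges.
Computing the (6 x 6) cofactor determinant gives 3.

3


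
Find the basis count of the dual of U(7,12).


The dual of U(r,n) is U(n-r, n) = U(5,12).
Bases of U(5,12) are all (5)-element subsets.
|B(M*)| = (12 choose 5) = 792.

792


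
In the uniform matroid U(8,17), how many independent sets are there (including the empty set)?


Independent sets of U(8,17) are all subsets of size <= 8.
Count = (17 choose 0) + (17 choose 1) + (17 choose 2) + (17 choose 3) + (17 choose 4) + (17 choose 5) + (17 choose 6) + (17 choose 7) + (17 choose 8)
     = 1 + 17 + 136 + 680 + 2380 + 6188 + 12376 + 19448 + 24310
     = 65536.

65536


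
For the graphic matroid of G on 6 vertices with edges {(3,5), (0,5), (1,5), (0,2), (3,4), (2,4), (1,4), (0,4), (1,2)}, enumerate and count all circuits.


A circuit in a graphic matroid = edge set of a simple cycle.
G has 6 vertices and 9 edges.
Enumerating all minimal edge subsets forming cycles...
Total circuits found: 13.

13


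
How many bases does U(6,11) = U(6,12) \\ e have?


Deleting e from U(6,12) gives U(6,11) since n > r.
Bases of U(6,11) = C(11,6) = 462.

462


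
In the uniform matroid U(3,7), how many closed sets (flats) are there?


Flats of U(3,7): every subset of size < 3 is a flat, plus E itself.
Count = C(7,0) + C(7,1) + C(7,2) + 1
     = 1 + 7 + 21 + 1
     = 30.

30


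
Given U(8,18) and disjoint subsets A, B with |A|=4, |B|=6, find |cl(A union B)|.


|A union B| = 4 + 6 = 10 (disjoint).
In U(8,18), cl(S) = S if |S| < 8, else cl(S) = E.
Since 10 >= 8, cl(A union B) = E.
|cl(A union B)| = 18.

18


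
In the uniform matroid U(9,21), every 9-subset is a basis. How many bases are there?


Bases of U(9,21) are all 9-element subsets of the 21-element ground set.
Number of bases = C(21,9).
C(21,9) = 293930.

293930


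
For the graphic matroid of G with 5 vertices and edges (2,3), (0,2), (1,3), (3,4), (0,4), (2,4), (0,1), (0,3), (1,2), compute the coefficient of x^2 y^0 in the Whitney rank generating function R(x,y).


R(x,y) = sum over A in 2^E of x^(r(E)-r(A)) * y^(|A|-r(A)).
G has 5 vertices, 9 edges. r(E) = 4.
Enumerate all 2^9 = 512 subsets.
Count subsets with r(E)-r(A)=2 and |A|-r(A)=0: 36.

36


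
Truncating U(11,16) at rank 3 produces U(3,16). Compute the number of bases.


Truncating U(11,16) to rank 3 gives U(3,16).
Bases of U(3,16) are all 3-element subsets of 16 elements.
Number of bases = C(16,3) = 16! / (3! * 13!) = 560.

560


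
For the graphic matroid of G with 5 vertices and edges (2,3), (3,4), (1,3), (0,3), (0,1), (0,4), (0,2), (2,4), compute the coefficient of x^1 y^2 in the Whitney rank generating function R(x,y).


R(x,y) = sum over A in 2^E of x^(r(E)-r(A)) * y^(|A|-r(A)).
G has 5 vertices, 8 edges. r(E) = 4.
Enumerate all 2^8 = 256 subsets.
Count subsets with r(E)-r(A)=1 and |A|-r(A)=2: 8.

8


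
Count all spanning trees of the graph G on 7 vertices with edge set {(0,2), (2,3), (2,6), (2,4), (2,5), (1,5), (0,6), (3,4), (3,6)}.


By Kirchhoff's matrix tree theorem, the number of spanning trees equals
the determinant of any cofactor of the Laplacian matrix L.
G has 7 vertices and 9 edges.
Computing the (6 x 6) cofactor determinant gives 21.

21


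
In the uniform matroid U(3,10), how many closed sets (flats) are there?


Flats of U(3,10): every subset of size < 3 is a flat, plus E itself.
Count = C(10,0) + C(10,1) + C(10,2) + 1
     = 1 + 10 + 45 + 1
     = 57.

57


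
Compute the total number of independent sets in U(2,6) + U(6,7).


For a direct sum, |I(M1+M2)| = |I(M1)| * |I(M2)|.
|I(U(2,6))| = sum C(6,k) for k=0..2 = 22.
|I(U(6,7))| = sum C(7,k) for k=0..6 = 127.
Total = 22 * 127 = 2794.

2794


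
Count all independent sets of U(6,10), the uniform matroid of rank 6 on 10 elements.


Independent sets of U(6,10) are all subsets of size <= 6.
Count = (10 choose 0) + (10 choose 1) + (10 choose 2) + (10 choose 3) + (10 choose 4) + (10 choose 5) + (10 choose 6)
     = 1 + 10 + 45 + 120 + 210 + 252 + 210
     = 848.

848


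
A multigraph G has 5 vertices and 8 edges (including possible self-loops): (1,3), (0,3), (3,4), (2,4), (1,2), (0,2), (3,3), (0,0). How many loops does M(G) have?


In a graphic matroid, a loop is a self-loop edge (u,u) with rank 0.
Examining all 8 edges for self-loops...
Self-loops found: (3,3), (0,0)
Number of loops = 2.

2


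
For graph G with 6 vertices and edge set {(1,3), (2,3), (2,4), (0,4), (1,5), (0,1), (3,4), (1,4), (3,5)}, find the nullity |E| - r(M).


Cycle rank (nullity) = |E| - r(M) = |E| - (|V| - c).
|E| = 9, |V| = 6, c = 1.
Nullity = 9 - (6 - 1) = 9 - 5 = 4.

4


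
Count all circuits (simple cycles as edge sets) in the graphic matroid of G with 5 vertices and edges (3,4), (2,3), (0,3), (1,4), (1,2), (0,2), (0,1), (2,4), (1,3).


A circuit in a graphic matroid = edge set of a simple cycle.
G has 5 vertices and 9 edges.
Enumerating all minimal edge subsets forming cycles...
Total circuits found: 22.

22


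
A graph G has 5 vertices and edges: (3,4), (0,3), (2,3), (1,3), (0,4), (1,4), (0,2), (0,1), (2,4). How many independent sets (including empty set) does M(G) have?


An independent set in a graphic matroid is an acyclic edge subset.
G has 5 vertices and 9 edges.
Enumerate all 2^9 = 512 subsets, checking for acyclicity.
Total independent sets = 198.

198


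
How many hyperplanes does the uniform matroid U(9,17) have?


Hyperplanes of U(9,17) are flats of rank 8.
In a uniform matroid, these are exactly the (8)-element subsets.
Count = C(17,8) = 24310.

24310


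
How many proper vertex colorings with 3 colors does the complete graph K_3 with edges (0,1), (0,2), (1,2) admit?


P(K_3, k) = k(k-1)(k-2)...(k-2).
P(3) = (3) * (2) * (1) = 6.

6


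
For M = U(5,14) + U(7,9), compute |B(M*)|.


(M1+M2)* = M1* + M2*.
M1* = U(9,14), bases: C(14,9) = 2002.
M2* = U(2,9), bases: C(9,2) = 36.
|B(M*)| = 2002 * 36 = 72072.

72072


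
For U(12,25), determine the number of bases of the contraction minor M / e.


Contracting e from U(12,25) gives U(11,24).
Bases of U(11,24) = (24 choose 11) = 2496144.

2496144


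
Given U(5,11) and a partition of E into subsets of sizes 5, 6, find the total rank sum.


r(Ai) = min(|Ai|, 5) for each part.
Sum = min(5,5) + min(6,5)
    = 5 + 5
    = 10.

10


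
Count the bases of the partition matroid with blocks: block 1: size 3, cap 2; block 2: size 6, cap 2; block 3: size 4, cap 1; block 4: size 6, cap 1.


A basis picks exactly ci elements from block i.
Number of bases = product of C(|Si|, ci).
= C(3,2) * C(6,2) * C(4,1) * C(6,1)
= 3 * 15 * 4 * 6
= 1080.

1080


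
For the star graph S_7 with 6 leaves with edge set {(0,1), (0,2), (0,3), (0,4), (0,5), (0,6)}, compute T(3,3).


A star on 7 vertices is a tree with 6 edges.
T(x,y) = x^(6) for any tree.
T(3,3) = 3^6 = 729.

729


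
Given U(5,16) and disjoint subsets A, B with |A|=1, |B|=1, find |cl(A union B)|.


|A union B| = 1 + 1 = 2 (disjoint).
In U(5,16), cl(S) = S if |S| < 5, else cl(S) = E.
Since 2 < 5, cl(A union B) = A union B.
|cl(A union B)| = 2.

2


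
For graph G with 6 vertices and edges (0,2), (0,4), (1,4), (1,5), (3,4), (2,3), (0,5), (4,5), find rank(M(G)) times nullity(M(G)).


r(M) = |V| - c = 6 - 1 = 5.
nullity = |E| - r(M) = 8 - 5 = 3.
Product = 5 * 3 = 15.

15


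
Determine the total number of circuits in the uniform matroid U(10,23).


In U(10,23), circuits are the (11)-element subsets.
Any set of 11 elements is dependent, and removing any one element gives
an independent set of size 10, so it is a minimal dependent set.
Number of circuits = (23 choose 11) = 1352078.

1352078


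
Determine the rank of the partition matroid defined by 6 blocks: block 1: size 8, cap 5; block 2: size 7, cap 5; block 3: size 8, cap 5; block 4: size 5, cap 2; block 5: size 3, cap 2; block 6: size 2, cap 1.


Rank of a partition matroid = sum of min(|Si|, ci) for each block.
= min(8,5) + min(7,5) + min(8,5) + min(5,2) + min(3,2) + min(2,1)
= 5 + 5 + 5 + 2 + 2 + 1
= 20.

20


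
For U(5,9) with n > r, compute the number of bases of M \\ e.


Deleting e from U(5,9) gives U(5,8) since n > r.
Bases of U(5,8) = C(8,5) = 8! / (5! * 3!) = 56.

56


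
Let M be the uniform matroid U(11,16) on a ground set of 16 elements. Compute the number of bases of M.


Bases of U(11,16) are all 11-element subsets of the 16-element ground set.
Number of bases = C(16,11).
(16 choose 11) = 4368.

4368


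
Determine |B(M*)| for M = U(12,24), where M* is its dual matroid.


The dual of U(r,n) is U(n-r, n) = U(12,24).
Bases of U(12,24) are all (12)-element subsets.
|B(M*)| = C(24,12) = 24! / (12! * 12!) = 2704156.

2704156


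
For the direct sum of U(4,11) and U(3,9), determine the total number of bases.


Bases of a direct sum M1 + M2: |B| = |B(M1)| * |B(M2)|.
|B(U(4,11))| = C(11,4) = 330.
|B(U(3,9))| = C(9,3) = 84.
Total bases = 330 * 84 = 27720.

27720


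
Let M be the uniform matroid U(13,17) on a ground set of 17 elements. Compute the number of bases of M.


Bases of U(13,17) are all 13-element subsets of the 17-element ground set.
Number of bases = C(17,13).
C(17,13) = 2380.

2380


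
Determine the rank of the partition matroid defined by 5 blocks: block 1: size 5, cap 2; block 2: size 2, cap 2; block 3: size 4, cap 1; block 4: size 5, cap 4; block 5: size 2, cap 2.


Rank of a partition matroid = sum of min(|Si|, ci) for each block.
= min(5,2) + min(2,2) + min(4,1) + min(5,4) + min(2,2)
= 2 + 2 + 1 + 4 + 2
= 11.

11


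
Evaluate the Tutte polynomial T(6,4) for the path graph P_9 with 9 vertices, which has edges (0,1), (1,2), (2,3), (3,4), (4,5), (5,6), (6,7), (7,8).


A path on 9 vertices is a tree with 8 edges.
T(x,y) = x^(8) for any tree.
T(6,4) = 6^8 = 1679616.

1679616


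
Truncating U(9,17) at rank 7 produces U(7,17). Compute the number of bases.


Truncating U(9,17) to rank 7 gives U(7,17).
Bases of U(7,17) are all 7-element subsets of 17 elements.
Number of bases = (17 choose 7) = 19448.

19448


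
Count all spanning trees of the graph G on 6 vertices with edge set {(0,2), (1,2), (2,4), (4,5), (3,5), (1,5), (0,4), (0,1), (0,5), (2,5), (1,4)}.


By Kirchhoff's matrix tree theorem, the number of spanning trees equals
the determinant of any cofactor of the Laplacian matrix L.
G has 6 vertices and 11 edges.
Computing the (5 x 5) cofactor determinant gives 125.

125


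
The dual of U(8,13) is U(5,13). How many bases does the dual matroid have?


The dual of U(r,n) is U(n-r, n) = U(5,13).
Bases of U(5,13) are all (5)-element subsets.
|B(M*)| = C(13,5) = 13! / (5! * 8!) = 1287.

1287


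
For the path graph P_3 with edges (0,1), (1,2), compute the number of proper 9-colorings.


P(P_3, k) = k * (k-1)^(2).
P(9) = 9 * 8^2 = 9 * 64 = 576.

576


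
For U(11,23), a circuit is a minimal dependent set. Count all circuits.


In U(11,23), circuits are the (12)-element subsets.
Any set of 12 elements is dependent, and removing any one element gives
an independent set of size 11, so it is a minimal dependent set.
Number of circuits = C(23,12) = 23! / (12! * 11!) = 1352078.

1352078


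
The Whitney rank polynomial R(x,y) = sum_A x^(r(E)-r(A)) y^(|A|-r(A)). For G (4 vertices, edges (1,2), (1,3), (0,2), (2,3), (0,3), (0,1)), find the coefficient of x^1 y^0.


R(x,y) = sum over A in 2^E of x^(r(E)-r(A)) * y^(|A|-r(A)).
G has 4 vertices, 6 edges. r(E) = 3.
Enumerate all 2^6 = 64 subsets.
Count subsets with r(E)-r(A)=1 and |A|-r(A)=0: 15.

15


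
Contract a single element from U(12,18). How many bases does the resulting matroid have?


Contracting e from U(12,18) gives U(11,17).
Bases of U(11,17) = C(17,11) = 17! / (11! * 6!) = 12376.

12376


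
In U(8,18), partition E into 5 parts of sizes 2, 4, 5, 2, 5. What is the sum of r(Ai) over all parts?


r(Ai) = min(|Ai|, 8) for each part.
Sum = min(2,8) + min(4,8) + min(5,8) + min(2,8) + min(5,8)
    = 2 + 4 + 5 + 2 + 5
    = 18.

18


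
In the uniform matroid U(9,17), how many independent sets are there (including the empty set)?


Independent sets of U(9,17) are all subsets of size <= 9.
Count = C(17,0) + C(17,1) + C(17,2) + C(17,3) + C(17,4) + C(17,5) + C(17,6) + C(17,7) + C(17,8) + C(17,9)
     = 1 + 17 + 136 + 680 + 2380 + 6188 + 12376 + 19448 + 24310 + 24310
     = 89846.

89846


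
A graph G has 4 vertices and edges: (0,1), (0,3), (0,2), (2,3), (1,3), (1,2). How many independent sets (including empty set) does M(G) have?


An independent set in a graphic matroid is an acyclic edge subset.
G has 4 vertices and 6 edges.
Enumerate all 2^6 = 64 subsets, checking for acyclicity.
Total independent sets = 38.

38


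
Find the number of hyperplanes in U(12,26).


Hyperplanes of U(12,26) are flats of rank 11.
In a uniform matroid, these are exactly the (11)-element subsets.
Count = (26 choose 11) = 7726160.

7726160


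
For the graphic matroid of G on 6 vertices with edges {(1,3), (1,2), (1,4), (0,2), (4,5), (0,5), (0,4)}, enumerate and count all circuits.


A circuit in a graphic matroid = edge set of a simple cycle.
G has 6 vertices and 7 edges.
Enumerating all minimal edge subsets forming cycles...
Total circuits found: 3.

3


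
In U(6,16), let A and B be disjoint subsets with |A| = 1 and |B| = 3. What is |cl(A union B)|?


|A union B| = 1 + 3 = 4 (disjoint).
In U(6,16), cl(S) = S if |S| < 6, else cl(S) = E.
Since 4 < 6, cl(A union B) = A union B.
|cl(A union B)| = 4.

4


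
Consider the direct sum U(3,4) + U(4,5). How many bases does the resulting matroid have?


Bases of a direct sum M1 + M2: |B| = |B(M1)| * |B(M2)|.
|B(U(3,4))| = C(4,3) = 4.
|B(U(4,5))| = C(5,4) = 5.
Total bases = 4 * 5 = 20.

20


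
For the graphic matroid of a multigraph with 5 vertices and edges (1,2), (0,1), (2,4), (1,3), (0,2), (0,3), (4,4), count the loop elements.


In a graphic matroid, a loop is a self-loop edge (u,u) with rank 0.
Examining all 7 edges for self-loops...
Self-loops found: (4,4)
Number of loops = 1.

1


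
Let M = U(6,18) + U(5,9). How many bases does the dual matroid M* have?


(M1+M2)* = M1* + M2*.
M1* = U(12,18), bases: C(18,12) = 18564.
M2* = U(4,9), bases: C(9,4) = 126.
|B(M*)| = 18564 * 126 = 2339064.

2339064


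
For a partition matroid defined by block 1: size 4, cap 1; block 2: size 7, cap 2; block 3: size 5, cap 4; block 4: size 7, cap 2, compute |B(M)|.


A basis picks exactly ci elements from block i.
Number of bases = product of C(|Si|, ci).
= C(4,1) * C(7,2) * C(5,4) * C(7,2)
= 4 * 21 * 5 * 21
= 8820.

8820


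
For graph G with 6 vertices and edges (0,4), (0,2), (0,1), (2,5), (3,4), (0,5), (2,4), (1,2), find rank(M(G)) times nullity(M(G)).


r(M) = |V| - c = 6 - 1 = 5.
nullity = |E| - r(M) = 8 - 5 = 3.
Product = 5 * 3 = 15.

15


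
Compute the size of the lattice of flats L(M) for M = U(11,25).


Flats of U(11,25): every subset of size < 11 is a flat, plus E itself.
Count = (25 choose 0) + (25 choose 1) + (25 choose 2) + (25 choose 3) + (25 choose 4) + (25 choose 5) + (25 choose 6) + (25 choose 7) + (25 choose 8) + (25 choose 9) + (25 choose 10) + 1
     = 1 + 25 + 300 + 2300 + 12650 + 53130 + 177100 + 480700 + 1081575 + 2042975 + 3268760 + 1
     = 7119517.

7119517


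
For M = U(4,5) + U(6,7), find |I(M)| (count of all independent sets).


For a direct sum, |I(M1+M2)| = |I(M1)| * |I(M2)|.
|I(U(4,5))| = sum C(5,k) for k=0..4 = 31.
|I(U(6,7))| = sum C(7,k) for k=0..6 = 127.
Total = 31 * 127 = 3937.

3937


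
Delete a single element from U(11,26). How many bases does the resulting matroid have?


Deleting e from U(11,26) gives U(11,25) since n > r.
Bases of U(11,25) = (25 choose 11) = 4457400.

4457400


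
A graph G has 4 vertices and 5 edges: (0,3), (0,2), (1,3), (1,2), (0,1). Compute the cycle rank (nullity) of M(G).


Cycle rank (nullity) = |E| - r(M) = |E| - (|V| - c).
|E| = 5, |V| = 4, c = 1.
Nullity = 5 - (4 - 1) = 5 - 3 = 2.

2


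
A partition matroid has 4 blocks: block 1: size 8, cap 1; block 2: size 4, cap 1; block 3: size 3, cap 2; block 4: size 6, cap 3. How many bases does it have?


A basis picks exactly ci elements from block i.
Number of bases = product of C(|Si|, ci).
= C(8,1) * C(4,1) * C(3,2) * C(6,3)
= 8 * 4 * 3 * 20
= 1920.

1920


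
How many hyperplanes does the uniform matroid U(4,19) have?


Hyperplanes of U(4,19) are flats of rank 3.
In a uniform matroid, these are exactly the (3)-element subsets.
Count = C(19,3) = (19 * 18 * 17) / (1 * 2 * 3) = 969.

969


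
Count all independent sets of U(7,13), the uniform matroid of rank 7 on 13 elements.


Independent sets of U(7,13) are all subsets of size <= 7.
Count = C(13,0) + C(13,1) + C(13,2) + C(13,3) + C(13,4) + C(13,5) + C(13,6) + C(13,7)
     = 1 + 13 + 78 + 286 + 715 + 1287 + 1716 + 1716
     = 5812.

5812


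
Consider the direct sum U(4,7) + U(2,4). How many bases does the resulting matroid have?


Bases of a direct sum M1 + M2: |B| = |B(M1)| * |B(M2)|.
|B(U(4,7))| = C(7,4) = 35.
|B(U(2,4))| = C(4,2) = 6.
Total bases = 35 * 6 = 210.

210


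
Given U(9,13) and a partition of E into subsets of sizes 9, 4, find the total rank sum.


r(Ai) = min(|Ai|, 9) for each part.
Sum = min(9,9) + min(4,9)
    = 9 + 4
    = 13.

13


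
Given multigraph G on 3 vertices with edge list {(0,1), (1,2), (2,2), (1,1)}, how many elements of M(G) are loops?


In a graphic matroid, a loop is a self-loop edge (u,u) with rank 0.
Examining all 4 edges for self-loops...
Self-loops found: (2,2), (1,1)
Number of loops = 2.

2


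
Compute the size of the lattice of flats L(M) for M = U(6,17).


Flats of U(6,17): every subset of size < 6 is a flat, plus E itself.
Count = (17 choose 0) + (17 choose 1) + (17 choose 2) + (17 choose 3) + (17 choose 4) + (17 choose 5) + 1
     = 1 + 17 + 136 + 680 + 2380 + 6188 + 1
     = 9403.

9403


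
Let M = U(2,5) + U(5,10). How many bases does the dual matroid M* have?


(M1+M2)* = M1* + M2*.
M1* = U(3,5), bases: C(5,3) = 10.
M2* = U(5,10), bases: C(10,5) = 252.
|B(M*)| = 10 * 252 = 2520.

2520


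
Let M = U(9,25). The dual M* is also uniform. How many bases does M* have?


The dual of U(r,n) is U(n-r, n) = U(16,25).
Bases of U(16,25) are all (16)-element subsets.
|B(M*)| = C(25,16) = 2042975.

2042975


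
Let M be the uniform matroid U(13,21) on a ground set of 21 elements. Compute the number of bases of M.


Bases of U(13,21) are all 13-element subsets of the 21-element ground set.
Number of bases = C(21,13).
C(21,13) = 21! / (13! * 8!) = 203490.

203490


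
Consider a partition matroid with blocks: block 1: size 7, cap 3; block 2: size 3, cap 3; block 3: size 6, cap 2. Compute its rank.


Rank of a partition matroid = sum of min(|Si|, ci) for each block.
= min(7,3) + min(3,3) + min(6,2)
= 3 + 3 + 2
= 8.

8


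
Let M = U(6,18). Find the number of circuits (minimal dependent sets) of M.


In U(6,18), circuits are the (7)-element subsets.
Any set of 7 elements is dependent, and removing any one element gives
an independent set of size 6, so it is a minimal dependent set.
Number of circuits = (18 choose 7) = 31824.

31824


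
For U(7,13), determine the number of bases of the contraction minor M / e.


Contracting e from U(7,13) gives U(6,12).
Bases of U(6,12) = C(12,6) = 12! / (6! * 6!) = 924.

924


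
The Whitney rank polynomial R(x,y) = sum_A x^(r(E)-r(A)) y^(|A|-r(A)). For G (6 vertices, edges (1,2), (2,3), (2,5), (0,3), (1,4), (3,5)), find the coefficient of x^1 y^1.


R(x,y) = sum over A in 2^E of x^(r(E)-r(A)) * y^(|A|-r(A)).
G has 6 vertices, 6 edges. r(E) = 5.
Enumerate all 2^6 = 64 subsets.
Count subsets with r(E)-r(A)=1 and |A|-r(A)=1: 3.

3


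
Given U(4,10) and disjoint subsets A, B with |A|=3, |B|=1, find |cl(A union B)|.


|A union B| = 3 + 1 = 4 (disjoint).
In U(4,10), cl(S) = S if |S| < 4, else cl(S) = E.
Since 4 >= 4, cl(A union B) = E.
|cl(A union B)| = 10.

10


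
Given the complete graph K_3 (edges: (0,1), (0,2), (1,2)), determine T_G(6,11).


T(K_3; x,y) = x^2 + x + y.
T(6,11) = 36 + 6 + 11 = 53.

53


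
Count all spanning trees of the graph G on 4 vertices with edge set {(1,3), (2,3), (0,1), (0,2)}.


By Kirchhoff's matrix tree theorem, the number of spanning trees equals
the determinant of any cofactor of the Laplacian matrix L.
G has 4 vertices and 4 edges.
Computing the (3 x 3) cofactor determinant gives 4.

4


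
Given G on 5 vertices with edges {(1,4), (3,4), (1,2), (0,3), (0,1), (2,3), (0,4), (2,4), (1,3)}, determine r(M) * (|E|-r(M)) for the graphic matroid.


r(M) = |V| - c = 5 - 1 = 4.
nullity = |E| - r(M) = 9 - 4 = 5.
Product = 4 * 5 = 20.

20


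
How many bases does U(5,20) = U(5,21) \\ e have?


Deleting e from U(5,21) gives U(5,20) since n > r.
Bases of U(5,20) = (20 choose 5) = 15504.

15504


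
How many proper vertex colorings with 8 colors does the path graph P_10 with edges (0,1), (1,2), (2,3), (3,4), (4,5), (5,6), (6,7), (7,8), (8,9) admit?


P(P_10, k) = k * (k-1)^(9).
P(8) = 8 * 7^9 = 8 * 40353607 = 322828856.

322828856


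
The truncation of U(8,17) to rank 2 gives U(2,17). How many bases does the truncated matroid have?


Truncating U(8,17) to rank 2 gives U(2,17).
Bases of U(2,17) are all 2-element subsets of 17 elements.
Number of bases = C(17,2) = 17! / (2! * 15!) = 136.

136


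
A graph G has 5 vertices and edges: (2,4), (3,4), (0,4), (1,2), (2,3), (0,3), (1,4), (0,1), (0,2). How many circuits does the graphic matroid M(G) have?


A circuit in a graphic matroid = edge set of a simple cycle.
G has 5 vertices and 9 edges.
Enumerating all minimal edge subsets forming cycles...
Total circuits found: 22.

22


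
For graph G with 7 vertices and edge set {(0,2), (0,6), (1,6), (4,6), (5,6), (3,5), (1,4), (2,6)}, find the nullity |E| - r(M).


Cycle rank (nullity) = |E| - r(M) = |E| - (|V| - c).
|E| = 8, |V| = 7, c = 1.
Nullity = 8 - (7 - 1) = 8 - 6 = 2.

2


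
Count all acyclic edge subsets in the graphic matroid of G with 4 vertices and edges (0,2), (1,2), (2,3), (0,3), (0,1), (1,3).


An independent set in a graphic matroid is an acyclic edge subset.
G has 4 vertices and 6 edges.
Enumerate all 2^6 = 64 subsets, checking for acyclicity.
Total independent sets = 38.

38


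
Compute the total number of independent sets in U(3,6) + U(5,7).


For a direct sum, |I(M1+M2)| = |I(M1)| * |I(M2)|.
|I(U(3,6))| = sum C(6,k) for k=0..3 = 42.
|I(U(5,7))| = sum C(7,k) for k=0..5 = 120.
Total = 42 * 120 = 5040.

5040


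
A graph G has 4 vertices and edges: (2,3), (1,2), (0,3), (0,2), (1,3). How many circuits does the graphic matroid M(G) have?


A circuit in a graphic matroid = edge set of a simple cycle.
G has 4 vertices and 5 edges.
Enumerating all minimal edge subsets forming cycles...
Total circuits found: 3.

3


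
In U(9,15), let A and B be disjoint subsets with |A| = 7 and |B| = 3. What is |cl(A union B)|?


|A union B| = 7 + 3 = 10 (disjoint).
In U(9,15), cl(S) = S if |S| < 9, else cl(S) = E.
Since 10 >= 9, cl(A union B) = E.
|cl(A union B)| = 15.

15


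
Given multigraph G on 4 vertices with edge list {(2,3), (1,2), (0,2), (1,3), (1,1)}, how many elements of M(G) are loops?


In a graphic matroid, a loop is a self-loop edge (u,u) with rank 0.
Examining all 5 edges for self-loops...
Self-loops found: (1,1)
Number of loops = 1.

1


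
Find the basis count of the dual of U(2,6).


The dual of U(r,n) is U(n-r, n) = U(4,6).
Bases of U(4,6) are all (4)-element subsets.
|B(M*)| = C(6,4) = (6 * 5 * 4 * 3) / (1 * 2 * 3 * 4) = 15.

15


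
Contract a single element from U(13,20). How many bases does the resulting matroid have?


Contracting e from U(13,20) gives U(12,19).
Bases of U(12,19) = C(19,12) = 50388.

50388


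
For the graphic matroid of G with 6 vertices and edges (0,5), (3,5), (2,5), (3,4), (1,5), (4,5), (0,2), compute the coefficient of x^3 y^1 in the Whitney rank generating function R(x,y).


R(x,y) = sum over A in 2^E of x^(r(E)-r(A)) * y^(|A|-r(A)).
G has 6 vertices, 7 edges. r(E) = 5.
Enumerate all 2^7 = 128 subsets.
Count subsets with r(E)-r(A)=3 and |A|-r(A)=1: 2.

2


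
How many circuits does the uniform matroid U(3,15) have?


In U(3,15), circuits are the (4)-element subsets.
Any set of 4 elements is dependent, and removing any one element gives
an independent set of size 3, so it is a minimal dependent set.
Number of circuits = C(15,4) = 15! / (4! * 11!) = 1365.

1365


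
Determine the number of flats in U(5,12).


Flats of U(5,12): every subset of size < 5 is a flat, plus E itself.
Count = C(12,0) + C(12,1) + C(12,2) + C(12,3) + C(12,4) + 1
     = 1 + 12 + 66 + 220 + 495 + 1
     = 795.

795


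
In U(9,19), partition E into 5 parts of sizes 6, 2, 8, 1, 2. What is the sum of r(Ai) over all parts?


r(Ai) = min(|Ai|, 9) for each part.
Sum = min(6,9) + min(2,9) + min(8,9) + min(1,9) + min(2,9)
    = 6 + 2 + 8 + 1 + 2
    = 19.

19


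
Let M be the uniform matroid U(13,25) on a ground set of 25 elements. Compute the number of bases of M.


Bases of U(13,25) are all 13-element subsets of the 25-element ground set.
Number of bases = C(25,13).
(25 choose 13) = 5200300.

5200300


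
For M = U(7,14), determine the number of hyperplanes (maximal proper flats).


Hyperplanes of U(7,14) are flats of rank 6.
In a uniform matroid, these are exactly the (6)-element subsets.
Count = C(14,6) = 14! / (6! * 8!) = 3003.

3003


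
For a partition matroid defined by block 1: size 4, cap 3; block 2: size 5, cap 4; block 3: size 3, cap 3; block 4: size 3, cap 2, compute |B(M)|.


A basis picks exactly ci elements from block i.
Number of bases = product of C(|Si|, ci).
= C(4,3) * C(5,4) * C(3,3) * C(3,2)
= 4 * 5 * 1 * 3
= 60.

60


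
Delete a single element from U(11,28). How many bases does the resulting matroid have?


Deleting e from U(11,28) gives U(11,27) since n > r.
Bases of U(11,27) = C(27,11) = 13037895.

13037895


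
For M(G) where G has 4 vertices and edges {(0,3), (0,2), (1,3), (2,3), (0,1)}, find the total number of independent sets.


An independent set in a graphic matroid is an acyclic edge subset.
G has 4 vertices and 5 edges.
Enumerate all 2^5 = 32 subsets, checking for acyclicity.
Total independent sets = 24.

24


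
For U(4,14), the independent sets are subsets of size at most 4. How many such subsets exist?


Independent sets of U(4,14) are all subsets of size <= 4.
Count = C(14,0) + C(14,1) + C(14,2) + C(14,3) + C(14,4)
     = 1 + 14 + 91 + 364 + 1001
     = 1471.

1471


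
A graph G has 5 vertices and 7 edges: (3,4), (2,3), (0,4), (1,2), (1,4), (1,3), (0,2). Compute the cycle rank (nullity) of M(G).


Cycle rank (nullity) = |E| - r(M) = |E| - (|V| - c).
|E| = 7, |V| = 5, c = 1.
Nullity = 7 - (5 - 1) = 7 - 4 = 3.

3


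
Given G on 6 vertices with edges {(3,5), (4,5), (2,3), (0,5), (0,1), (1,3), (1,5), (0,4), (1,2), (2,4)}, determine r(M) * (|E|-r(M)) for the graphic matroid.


r(M) = |V| - c = 6 - 1 = 5.
nullity = |E| - r(M) = 10 - 5 = 5.
Product = 5 * 5 = 25.

25


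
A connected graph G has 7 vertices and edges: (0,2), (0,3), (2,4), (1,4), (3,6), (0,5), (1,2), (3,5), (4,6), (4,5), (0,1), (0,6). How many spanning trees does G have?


By Kirchhoff's matrix tree theorem, the number of spanning trees equals
the determinant of any cofactor of the Laplacian matrix L.
G has 7 vertices and 12 edges.
Computing the (6 x 6) cofactor determinant gives 360.

360


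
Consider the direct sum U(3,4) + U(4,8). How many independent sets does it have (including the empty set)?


For a direct sum, |I(M1+M2)| = |I(M1)| * |I(M2)|.
|I(U(3,4))| = sum C(4,k) for k=0..3 = 15.
|I(U(4,8))| = sum C(8,k) for k=0..4 = 163.
Total = 15 * 163 = 2445.

2445


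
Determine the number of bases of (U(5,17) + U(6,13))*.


(M1+M2)* = M1* + M2*.
M1* = U(12,17), bases: C(17,12) = 6188.
M2* = U(7,13), bases: C(13,7) = 1716.
|B(M*)| = 6188 * 1716 = 10618608.

10618608


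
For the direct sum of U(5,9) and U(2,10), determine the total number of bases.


Bases of a direct sum M1 + M2: |B| = |B(M1)| * |B(M2)|.
|B(U(5,9))| = C(9,5) = 126.
|B(U(2,10))| = C(10,2) = 45.
Total bases = 126 * 45 = 5670.

5670


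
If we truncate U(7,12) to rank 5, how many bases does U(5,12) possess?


Truncating U(7,12) to rank 5 gives U(5,12).
Bases of U(5,12) are all 5-element subsets of 12 elements.
Number of bases = (12 choose 5) = 792.

792


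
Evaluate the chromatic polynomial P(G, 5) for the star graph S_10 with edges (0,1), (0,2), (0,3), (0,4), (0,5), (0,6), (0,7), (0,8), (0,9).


P(tree, k) = k * (k-1)^(9) for any tree on 10 vertices.
P(5) = 5 * 4^9 = 5 * 262144 = 1310720.

1310720


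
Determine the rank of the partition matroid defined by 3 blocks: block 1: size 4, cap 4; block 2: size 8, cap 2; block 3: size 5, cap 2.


Rank of a partition matroid = sum of min(|Si|, ci) for each block.
= min(4,4) + min(8,2) + min(5,2)
= 4 + 2 + 2
= 8.

8
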